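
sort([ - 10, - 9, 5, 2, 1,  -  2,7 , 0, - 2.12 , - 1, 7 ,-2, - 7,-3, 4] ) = [ - 10, - 9, - 7, - 3,-2.12,-2, - 2 , - 1, 0,1, 2, 4, 5, 7, 7]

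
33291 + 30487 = 63778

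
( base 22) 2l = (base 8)101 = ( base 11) 5A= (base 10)65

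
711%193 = 132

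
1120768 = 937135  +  183633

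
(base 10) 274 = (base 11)22A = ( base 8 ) 422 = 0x112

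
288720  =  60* 4812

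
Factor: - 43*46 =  - 2^1 *23^1*43^1 = - 1978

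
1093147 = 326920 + 766227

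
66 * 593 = 39138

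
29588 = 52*569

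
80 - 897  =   -817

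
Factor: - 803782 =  - 2^1*7^1*57413^1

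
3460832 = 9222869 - 5762037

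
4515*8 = 36120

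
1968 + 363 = 2331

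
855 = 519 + 336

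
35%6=5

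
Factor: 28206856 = 2^3*709^1* 4973^1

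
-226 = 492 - 718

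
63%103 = 63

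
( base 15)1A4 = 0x17b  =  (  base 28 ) DF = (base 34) b5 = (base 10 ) 379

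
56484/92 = 14121/23 = 613.96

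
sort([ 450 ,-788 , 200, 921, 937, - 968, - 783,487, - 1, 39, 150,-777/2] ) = [ - 968,  -  788,- 783,  -  777/2,-1,39, 150, 200,  450 , 487, 921 , 937] 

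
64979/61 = 64979/61 = 1065.23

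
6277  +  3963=10240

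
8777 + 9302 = 18079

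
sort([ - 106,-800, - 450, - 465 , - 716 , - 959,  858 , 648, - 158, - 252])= [ - 959, - 800,-716,-465, - 450 , - 252,  -  158, - 106,648, 858 ]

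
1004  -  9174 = -8170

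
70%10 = 0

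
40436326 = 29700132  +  10736194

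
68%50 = 18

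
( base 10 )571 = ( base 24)NJ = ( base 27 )L4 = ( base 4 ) 20323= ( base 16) 23b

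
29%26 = 3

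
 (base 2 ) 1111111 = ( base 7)241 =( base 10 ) 127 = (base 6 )331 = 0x7F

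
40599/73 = 40599/73= 556.15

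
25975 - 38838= - 12863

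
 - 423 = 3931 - 4354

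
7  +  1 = 8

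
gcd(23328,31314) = 6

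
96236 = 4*24059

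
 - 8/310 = -1 + 151/155 = - 0.03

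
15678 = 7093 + 8585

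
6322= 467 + 5855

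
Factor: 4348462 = 2^1*37^1*58763^1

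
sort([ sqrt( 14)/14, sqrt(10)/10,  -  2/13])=[ - 2/13, sqrt( 14) /14,sqrt(10)/10 ] 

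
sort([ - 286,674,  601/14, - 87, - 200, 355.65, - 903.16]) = [-903.16,  -  286, - 200, - 87,601/14, 355.65, 674 ] 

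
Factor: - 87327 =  - 3^2 * 31^1*  313^1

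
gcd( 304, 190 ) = 38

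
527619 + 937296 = 1464915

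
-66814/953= - 66814/953 = -70.11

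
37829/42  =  900 + 29/42 = 900.69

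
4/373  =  4/373 = 0.01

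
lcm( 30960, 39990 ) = 959760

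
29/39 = 29/39 = 0.74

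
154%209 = 154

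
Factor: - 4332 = -2^2 *3^1*19^2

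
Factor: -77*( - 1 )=7^1*11^1 = 77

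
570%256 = 58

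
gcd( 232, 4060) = 116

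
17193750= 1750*9825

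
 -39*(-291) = 11349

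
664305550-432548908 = 231756642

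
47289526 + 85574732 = 132864258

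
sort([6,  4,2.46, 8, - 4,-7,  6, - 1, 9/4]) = [ - 7, - 4, - 1, 9/4, 2.46,4, 6, 6, 8]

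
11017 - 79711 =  - 68694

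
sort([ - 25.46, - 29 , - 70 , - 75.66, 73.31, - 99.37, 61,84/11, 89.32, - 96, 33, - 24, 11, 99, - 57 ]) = [ - 99.37, - 96, - 75.66,- 70, -57, - 29, - 25.46, -24, 84/11, 11,33, 61, 73.31 , 89.32  ,  99] 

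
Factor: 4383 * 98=2^1* 3^2*7^2*487^1= 429534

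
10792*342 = 3690864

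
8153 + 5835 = 13988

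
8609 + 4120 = 12729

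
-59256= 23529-82785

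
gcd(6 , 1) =1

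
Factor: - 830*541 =-2^1*5^1*83^1 *541^1 = - 449030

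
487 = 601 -114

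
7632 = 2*3816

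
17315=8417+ 8898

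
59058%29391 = 276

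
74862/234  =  319 + 12/13 = 319.92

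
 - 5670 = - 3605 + -2065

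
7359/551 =7359/551= 13.36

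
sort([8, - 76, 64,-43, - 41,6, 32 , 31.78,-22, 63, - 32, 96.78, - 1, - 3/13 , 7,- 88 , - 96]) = [ - 96,  -  88 , - 76  , - 43,  -  41, - 32, - 22, - 1, - 3/13, 6, 7, 8 , 31.78, 32, 63, 64,96.78]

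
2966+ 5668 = 8634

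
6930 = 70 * 99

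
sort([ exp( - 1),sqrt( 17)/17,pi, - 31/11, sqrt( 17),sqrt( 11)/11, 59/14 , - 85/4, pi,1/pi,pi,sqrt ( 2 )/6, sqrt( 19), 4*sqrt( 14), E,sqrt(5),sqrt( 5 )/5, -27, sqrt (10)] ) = [ - 27,  -  85/4 , - 31/11,sqrt(2 )/6 , sqrt ( 17)/17, sqrt(11)/11,1/pi,exp(  -  1),sqrt( 5 )/5,sqrt(5), E, pi, pi,pi,  sqrt( 10),sqrt( 17), 59/14,sqrt( 19), 4*sqrt( 14 )]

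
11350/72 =157 + 23/36 = 157.64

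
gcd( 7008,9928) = 584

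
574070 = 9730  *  59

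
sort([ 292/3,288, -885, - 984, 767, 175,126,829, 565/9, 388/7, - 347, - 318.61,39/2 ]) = [ - 984, - 885, - 347, - 318.61,39/2,388/7,  565/9,292/3,126,  175,288, 767,  829 ] 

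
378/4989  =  126/1663 = 0.08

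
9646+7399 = 17045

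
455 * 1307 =594685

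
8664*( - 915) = - 7927560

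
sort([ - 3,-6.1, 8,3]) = [ - 6.1, - 3 , 3,  8 ]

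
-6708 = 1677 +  - 8385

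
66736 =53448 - -13288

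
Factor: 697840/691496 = 110/109  =  2^1*5^1*11^1*109^(-1)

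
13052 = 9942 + 3110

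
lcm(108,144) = 432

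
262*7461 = 1954782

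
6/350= 3/175 = 0.02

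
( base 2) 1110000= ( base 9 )134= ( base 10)112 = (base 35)37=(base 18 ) 64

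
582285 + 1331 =583616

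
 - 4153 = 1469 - 5622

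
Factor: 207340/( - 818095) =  -2^2*7^1*131^( - 1) * 1249^(-1)*1481^1 = - 41468/163619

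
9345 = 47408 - 38063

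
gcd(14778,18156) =6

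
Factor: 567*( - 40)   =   - 2^3*3^4*5^1*7^1 = - 22680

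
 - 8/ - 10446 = 4/5223 =0.00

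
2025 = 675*3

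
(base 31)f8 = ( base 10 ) 473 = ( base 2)111011001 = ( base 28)gp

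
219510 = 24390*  9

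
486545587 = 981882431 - 495336844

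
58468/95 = 615 + 43/95 = 615.45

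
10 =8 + 2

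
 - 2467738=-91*27118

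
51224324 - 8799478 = 42424846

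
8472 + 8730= 17202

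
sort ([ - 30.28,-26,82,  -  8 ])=[ - 30.28,-26,-8, 82]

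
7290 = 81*90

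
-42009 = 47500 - 89509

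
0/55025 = 0 = 0.00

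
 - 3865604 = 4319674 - 8185278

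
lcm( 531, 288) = 16992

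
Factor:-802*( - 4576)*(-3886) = -2^7*11^1*13^1*29^1*67^1*401^1 = -14261433472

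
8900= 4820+4080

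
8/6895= 8/6895= 0.00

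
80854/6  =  13475 + 2/3 = 13475.67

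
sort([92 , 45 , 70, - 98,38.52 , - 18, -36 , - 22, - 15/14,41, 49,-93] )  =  [ -98, - 93, - 36,-22, - 18,-15/14,38.52 , 41,45 , 49, 70, 92]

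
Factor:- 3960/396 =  - 10 = -2^1  *5^1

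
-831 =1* (  -  831)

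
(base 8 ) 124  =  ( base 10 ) 84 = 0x54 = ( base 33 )2i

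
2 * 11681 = 23362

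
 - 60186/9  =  -20062/3 = -6687.33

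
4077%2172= 1905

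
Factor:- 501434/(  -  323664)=2^( - 3)*3^( - 1)*11^( - 1 ) *409^1  =  409/264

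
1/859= 1/859 = 0.00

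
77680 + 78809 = 156489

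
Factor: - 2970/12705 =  - 2^1*3^2 * 7^( - 1 ) * 11^( - 1 ) = - 18/77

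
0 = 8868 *0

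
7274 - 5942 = 1332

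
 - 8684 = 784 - 9468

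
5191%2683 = 2508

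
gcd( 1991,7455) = 1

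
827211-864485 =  - 37274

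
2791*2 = 5582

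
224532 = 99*2268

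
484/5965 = 484/5965=0.08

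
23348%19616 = 3732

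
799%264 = 7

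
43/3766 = 43/3766 = 0.01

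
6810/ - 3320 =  - 3 + 315/332=- 2.05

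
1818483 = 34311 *53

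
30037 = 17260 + 12777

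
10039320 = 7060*1422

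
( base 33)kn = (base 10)683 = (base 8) 1253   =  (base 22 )191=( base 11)571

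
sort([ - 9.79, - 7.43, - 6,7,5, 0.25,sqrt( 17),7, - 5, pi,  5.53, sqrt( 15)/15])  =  [ - 9.79, - 7.43, - 6 ,-5,0.25,sqrt( 15 )/15 , pi,sqrt( 17 ) , 5, 5.53, 7 , 7 ]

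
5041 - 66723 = - 61682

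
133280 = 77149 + 56131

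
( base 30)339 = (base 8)5357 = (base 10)2799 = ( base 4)223233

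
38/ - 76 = -1 +1/2 = - 0.50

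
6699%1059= 345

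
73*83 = 6059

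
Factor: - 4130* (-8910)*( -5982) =-2^3*3^5 * 5^2*7^1*11^1*59^1*997^1 = - 220127430600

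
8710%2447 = 1369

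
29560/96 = 3695/12 = 307.92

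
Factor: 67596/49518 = 86/63 = 2^1* 3^(-2) * 7^( - 1)*43^1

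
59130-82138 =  - 23008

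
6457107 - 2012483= 4444624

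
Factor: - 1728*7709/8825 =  - 2^6*3^3*5^( - 2)*13^1  *353^(  -  1)*593^1 = - 13321152/8825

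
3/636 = 1/212 = 0.00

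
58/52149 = 58/52149= 0.00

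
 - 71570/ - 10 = 7157/1 = 7157.00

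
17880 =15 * 1192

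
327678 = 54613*6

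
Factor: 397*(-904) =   -  2^3*113^1 * 397^1 =- 358888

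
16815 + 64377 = 81192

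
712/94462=356/47231  =  0.01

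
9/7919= 9/7919 = 0.00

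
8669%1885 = 1129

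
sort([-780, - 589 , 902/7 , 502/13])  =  [ - 780, - 589,502/13,902/7] 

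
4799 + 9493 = 14292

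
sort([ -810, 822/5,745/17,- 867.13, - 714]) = [ - 867.13, - 810, - 714,745/17,822/5] 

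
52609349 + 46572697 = 99182046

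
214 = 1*214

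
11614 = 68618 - 57004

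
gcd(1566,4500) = 18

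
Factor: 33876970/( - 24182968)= -16938485/12091484 =- 2^( - 2)*5^1*3022871^( - 1)*3387697^1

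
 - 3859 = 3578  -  7437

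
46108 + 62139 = 108247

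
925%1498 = 925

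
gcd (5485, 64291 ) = 1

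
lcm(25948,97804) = 1271452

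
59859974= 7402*8087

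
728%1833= 728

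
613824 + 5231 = 619055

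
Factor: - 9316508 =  - 2^2*1129^1*2063^1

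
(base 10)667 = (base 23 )160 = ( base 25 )11H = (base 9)821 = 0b1010011011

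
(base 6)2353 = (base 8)1075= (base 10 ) 573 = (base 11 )481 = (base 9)706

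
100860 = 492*205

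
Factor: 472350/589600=2^(  -  4 ) * 3^1*11^( - 1)*47^1= 141/176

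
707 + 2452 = 3159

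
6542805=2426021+4116784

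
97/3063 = 97/3063 = 0.03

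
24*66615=1598760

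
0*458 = 0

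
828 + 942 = 1770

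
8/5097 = 8/5097  =  0.00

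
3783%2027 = 1756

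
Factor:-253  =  - 11^1*23^1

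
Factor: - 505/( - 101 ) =5 = 5^1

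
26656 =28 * 952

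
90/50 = 9/5 = 1.80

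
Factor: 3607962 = 2^1*3^1 * 349^1*1723^1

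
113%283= 113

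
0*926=0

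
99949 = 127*787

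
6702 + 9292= 15994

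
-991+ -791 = -1782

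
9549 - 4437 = 5112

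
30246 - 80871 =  - 50625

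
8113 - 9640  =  -1527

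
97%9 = 7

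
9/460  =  9/460 = 0.02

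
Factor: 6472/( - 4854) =  -  2^2*3^ (-1)  =  -4/3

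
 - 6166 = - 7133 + 967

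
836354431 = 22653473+813700958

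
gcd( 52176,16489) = 1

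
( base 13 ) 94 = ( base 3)11111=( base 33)3M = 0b1111001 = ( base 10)121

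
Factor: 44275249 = 131^1 * 137^1*2467^1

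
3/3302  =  3/3302 = 0.00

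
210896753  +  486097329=696994082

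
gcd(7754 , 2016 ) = 2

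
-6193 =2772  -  8965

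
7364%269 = 101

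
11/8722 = 11/8722 = 0.00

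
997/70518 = 997/70518 = 0.01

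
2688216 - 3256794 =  - 568578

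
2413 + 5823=8236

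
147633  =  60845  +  86788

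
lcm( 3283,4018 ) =269206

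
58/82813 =58/82813 = 0.00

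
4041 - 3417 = 624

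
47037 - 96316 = -49279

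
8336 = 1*8336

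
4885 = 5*977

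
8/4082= 4/2041 = 0.00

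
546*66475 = 36295350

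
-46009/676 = -46009/676  =  - 68.06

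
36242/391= 36242/391 =92.69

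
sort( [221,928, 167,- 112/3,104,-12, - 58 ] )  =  [ - 58, - 112/3, - 12,104,167, 221, 928 ]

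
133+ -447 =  - 314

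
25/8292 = 25/8292 =0.00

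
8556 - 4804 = 3752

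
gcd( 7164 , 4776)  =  2388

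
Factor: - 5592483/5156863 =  - 3^4*13^1*47^1*113^1*1607^( - 1 )*3209^(-1) 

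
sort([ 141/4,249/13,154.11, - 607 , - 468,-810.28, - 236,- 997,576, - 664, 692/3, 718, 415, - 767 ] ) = [  -  997 , - 810.28, - 767, - 664,-607, - 468, - 236, 249/13,141/4,154.11, 692/3, 415, 576 , 718] 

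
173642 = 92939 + 80703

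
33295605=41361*805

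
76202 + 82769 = 158971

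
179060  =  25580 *7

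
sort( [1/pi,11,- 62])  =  [ - 62,1/pi,11] 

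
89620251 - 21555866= 68064385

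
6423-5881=542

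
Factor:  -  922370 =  - 2^1 * 5^1*92237^1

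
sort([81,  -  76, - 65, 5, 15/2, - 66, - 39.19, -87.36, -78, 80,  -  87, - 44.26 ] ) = [ - 87.36,-87, - 78,-76  , - 66, - 65, - 44.26,- 39.19, 5, 15/2,80 , 81 ]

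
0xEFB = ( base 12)2277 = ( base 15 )120a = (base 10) 3835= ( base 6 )25431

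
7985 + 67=8052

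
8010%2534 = 408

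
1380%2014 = 1380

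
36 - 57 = - 21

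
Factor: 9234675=3^3*5^2*13681^1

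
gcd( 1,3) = 1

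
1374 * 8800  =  12091200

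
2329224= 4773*488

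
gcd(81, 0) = 81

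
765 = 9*85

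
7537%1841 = 173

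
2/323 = 2/323  =  0.01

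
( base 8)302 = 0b11000010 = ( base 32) 62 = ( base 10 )194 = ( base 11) 167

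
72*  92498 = 6659856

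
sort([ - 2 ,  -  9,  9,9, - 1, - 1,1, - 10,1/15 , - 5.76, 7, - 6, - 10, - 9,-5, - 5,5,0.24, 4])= [ - 10, - 10, - 9, - 9, - 6, -5.76, - 5, - 5, - 2,- 1,-1,1/15,0.24, 1,4,5,7, 9,9]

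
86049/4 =21512 + 1/4 = 21512.25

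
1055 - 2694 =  - 1639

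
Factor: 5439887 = 43^1*73^1*1733^1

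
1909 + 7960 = 9869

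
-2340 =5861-8201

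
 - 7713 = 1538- 9251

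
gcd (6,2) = 2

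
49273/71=49273/71 = 693.99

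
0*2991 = 0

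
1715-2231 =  - 516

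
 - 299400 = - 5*59880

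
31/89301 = 31/89301 = 0.00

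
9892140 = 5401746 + 4490394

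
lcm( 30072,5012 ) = 30072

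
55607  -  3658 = 51949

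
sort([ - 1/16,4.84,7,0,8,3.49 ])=[- 1/16,0, 3.49,4.84,7,8 ]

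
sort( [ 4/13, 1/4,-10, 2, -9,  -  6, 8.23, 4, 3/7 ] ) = [ -10,-9,  -  6,  1/4,  4/13, 3/7, 2, 4, 8.23]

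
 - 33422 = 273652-307074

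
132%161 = 132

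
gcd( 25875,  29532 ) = 69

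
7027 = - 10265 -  - 17292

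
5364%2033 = 1298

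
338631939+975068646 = 1313700585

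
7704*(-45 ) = -346680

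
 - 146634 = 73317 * ( - 2 ) 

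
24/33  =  8/11 =0.73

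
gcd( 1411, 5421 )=1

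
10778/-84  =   - 129  +  29/42  =  -  128.31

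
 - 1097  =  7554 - 8651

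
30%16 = 14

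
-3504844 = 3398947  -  6903791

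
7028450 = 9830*715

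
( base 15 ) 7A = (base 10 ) 115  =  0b1110011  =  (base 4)1303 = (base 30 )3p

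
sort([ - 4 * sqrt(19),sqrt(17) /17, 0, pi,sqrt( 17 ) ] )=[ - 4*sqrt(19), 0, sqrt(17)/17,pi, sqrt( 17 )]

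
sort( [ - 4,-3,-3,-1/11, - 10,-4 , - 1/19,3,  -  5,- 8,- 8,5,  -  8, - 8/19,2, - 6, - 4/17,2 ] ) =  [ - 10, - 8, - 8,  -  8,-6, - 5, -4,-4, - 3, - 3, - 8/19, - 4/17, - 1/11, - 1/19,2,2,3,5] 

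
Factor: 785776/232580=2^2*5^ ( - 1)*29^( - 1 )*67^1*401^( - 1)*733^1 =196444/58145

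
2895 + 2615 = 5510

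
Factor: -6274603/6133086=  - 2^(-1)* 3^( - 2)*19^( - 1 )* 43^1*79^( - 1)*  227^(  -  1 )*337^1 * 433^1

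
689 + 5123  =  5812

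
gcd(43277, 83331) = 1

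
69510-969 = 68541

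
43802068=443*98876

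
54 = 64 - 10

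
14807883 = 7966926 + 6840957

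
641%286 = 69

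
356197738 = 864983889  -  508786151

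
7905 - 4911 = 2994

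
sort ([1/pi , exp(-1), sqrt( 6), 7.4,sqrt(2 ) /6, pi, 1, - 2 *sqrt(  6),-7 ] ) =[-7,-2*sqrt(6), sqrt( 2)/6,  1/pi , exp( - 1),1, sqrt( 6),pi, 7.4] 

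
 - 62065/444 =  - 62065/444 = - 139.79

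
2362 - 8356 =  - 5994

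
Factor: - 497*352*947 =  - 165671968 = - 2^5*7^1*11^1*71^1*947^1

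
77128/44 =1752 + 10/11 = 1752.91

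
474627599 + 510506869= 985134468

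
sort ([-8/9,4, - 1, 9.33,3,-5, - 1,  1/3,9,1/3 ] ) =[-5, - 1, - 1,  -  8/9, 1/3 , 1/3, 3, 4,  9, 9.33]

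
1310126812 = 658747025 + 651379787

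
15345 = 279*55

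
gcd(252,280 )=28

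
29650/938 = 31 + 286/469 = 31.61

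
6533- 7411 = - 878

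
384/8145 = 128/2715 = 0.05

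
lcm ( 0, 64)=0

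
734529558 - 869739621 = -135210063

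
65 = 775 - 710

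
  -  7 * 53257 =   -  372799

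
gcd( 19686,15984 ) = 6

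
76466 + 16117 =92583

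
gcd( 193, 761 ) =1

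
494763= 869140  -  374377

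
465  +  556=1021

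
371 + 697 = 1068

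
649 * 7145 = 4637105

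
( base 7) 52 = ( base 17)23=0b100101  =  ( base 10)37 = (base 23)1E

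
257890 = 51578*5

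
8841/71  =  8841/71=124.52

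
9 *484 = 4356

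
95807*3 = 287421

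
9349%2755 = 1084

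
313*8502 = 2661126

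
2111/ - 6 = -2111/6 = - 351.83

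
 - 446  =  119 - 565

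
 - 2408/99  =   - 2408/99 = - 24.32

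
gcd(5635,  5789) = 7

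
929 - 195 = 734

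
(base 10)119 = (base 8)167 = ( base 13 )92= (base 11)A9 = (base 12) 9b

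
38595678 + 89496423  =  128092101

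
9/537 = 3/179  =  0.02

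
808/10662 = 404/5331 = 0.08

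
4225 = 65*65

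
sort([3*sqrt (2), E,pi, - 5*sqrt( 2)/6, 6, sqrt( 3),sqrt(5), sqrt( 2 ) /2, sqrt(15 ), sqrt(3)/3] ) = [ - 5*sqrt( 2 ) /6,sqrt( 3)/3,sqrt( 2) /2,sqrt(3),sqrt( 5), E, pi,sqrt( 15), 3 * sqrt (2), 6]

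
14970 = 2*7485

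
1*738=738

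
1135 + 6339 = 7474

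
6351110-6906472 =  - 555362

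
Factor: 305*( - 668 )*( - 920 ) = 187440800 = 2^5*5^2*23^1*61^1*167^1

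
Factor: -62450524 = -2^2*37^1 * 233^1*1811^1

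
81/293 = 81/293 = 0.28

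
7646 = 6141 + 1505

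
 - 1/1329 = - 1 +1328/1329= - 0.00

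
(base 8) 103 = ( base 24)2j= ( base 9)74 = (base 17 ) 3g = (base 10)67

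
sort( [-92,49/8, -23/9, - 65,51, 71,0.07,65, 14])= [ - 92,- 65 , - 23/9,0.07,49/8, 14,51, 65,71] 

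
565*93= 52545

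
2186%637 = 275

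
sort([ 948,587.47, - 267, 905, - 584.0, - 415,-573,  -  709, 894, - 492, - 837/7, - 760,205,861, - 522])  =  [ - 760, - 709,-584.0, - 573, - 522, - 492, - 415, - 267, - 837/7,205 , 587.47, 861,894,905 , 948 ]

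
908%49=26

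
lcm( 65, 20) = 260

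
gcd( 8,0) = 8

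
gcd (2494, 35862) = 86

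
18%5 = 3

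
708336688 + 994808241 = 1703144929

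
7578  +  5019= 12597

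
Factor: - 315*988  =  -2^2 *3^2*5^1*7^1* 13^1 * 19^1 = - 311220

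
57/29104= 57/29104 = 0.00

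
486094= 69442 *7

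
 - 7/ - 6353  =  7/6353 =0.00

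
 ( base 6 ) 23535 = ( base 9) 4645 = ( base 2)110101110011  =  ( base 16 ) d73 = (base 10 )3443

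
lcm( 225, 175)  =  1575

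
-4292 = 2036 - 6328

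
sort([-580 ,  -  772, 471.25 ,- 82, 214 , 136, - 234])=[  -  772, - 580, - 234, - 82, 136 , 214,471.25] 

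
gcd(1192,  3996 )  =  4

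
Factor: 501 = 3^1*167^1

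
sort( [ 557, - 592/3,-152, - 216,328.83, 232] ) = [ - 216 ,- 592/3,-152,232,328.83,  557 ]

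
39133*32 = 1252256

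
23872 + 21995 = 45867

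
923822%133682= 121730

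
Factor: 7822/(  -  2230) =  - 3911/1115 = - 5^( - 1) * 223^( - 1) * 3911^1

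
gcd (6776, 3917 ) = 1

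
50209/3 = 16736 + 1/3 =16736.33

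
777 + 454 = 1231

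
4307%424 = 67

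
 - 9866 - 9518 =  - 19384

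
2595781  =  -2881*(  -  901)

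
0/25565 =0 = 0.00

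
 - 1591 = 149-1740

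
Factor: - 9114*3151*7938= - 227965182732 = - 2^2  *  3^5 * 7^4*23^1*31^1*137^1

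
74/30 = 2  +  7/15  =  2.47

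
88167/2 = 44083 + 1/2 =44083.50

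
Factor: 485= 5^1*97^1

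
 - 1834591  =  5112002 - 6946593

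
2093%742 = 609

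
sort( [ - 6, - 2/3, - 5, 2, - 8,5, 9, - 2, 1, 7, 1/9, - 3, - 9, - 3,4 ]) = [ - 9, - 8, - 6, - 5, - 3, - 3, - 2, -2/3,1/9,1,2,  4,5,7, 9 ]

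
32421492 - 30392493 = 2028999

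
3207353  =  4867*659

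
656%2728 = 656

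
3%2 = 1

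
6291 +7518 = 13809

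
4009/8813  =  4009/8813 =0.45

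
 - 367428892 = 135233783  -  502662675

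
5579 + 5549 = 11128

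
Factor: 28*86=2408 = 2^3*7^1*43^1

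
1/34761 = 1/34761 =0.00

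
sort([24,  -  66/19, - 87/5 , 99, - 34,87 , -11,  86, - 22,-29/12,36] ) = [ - 34 , -22 , - 87/5 , - 11, - 66/19, - 29/12,24, 36,86, 87, 99 ] 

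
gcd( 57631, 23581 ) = 1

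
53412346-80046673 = -26634327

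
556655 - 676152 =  -119497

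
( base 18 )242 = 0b1011010010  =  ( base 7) 2051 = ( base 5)10342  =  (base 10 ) 722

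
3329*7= 23303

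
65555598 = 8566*7653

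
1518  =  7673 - 6155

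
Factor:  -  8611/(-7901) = 79^1*109^1*7901^ ( - 1)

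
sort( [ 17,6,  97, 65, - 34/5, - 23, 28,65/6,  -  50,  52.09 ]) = [ - 50, - 23, - 34/5,  6,65/6, 17, 28, 52.09,  65,97]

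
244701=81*3021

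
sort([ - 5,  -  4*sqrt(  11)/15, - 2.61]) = [ - 5, - 2.61, - 4*sqrt(11 ) /15]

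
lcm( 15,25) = 75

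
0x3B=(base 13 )47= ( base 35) 1o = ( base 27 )25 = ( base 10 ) 59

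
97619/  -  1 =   -  97619/1 = - 97619.00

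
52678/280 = 188 + 19/140=188.14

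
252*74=18648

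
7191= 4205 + 2986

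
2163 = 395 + 1768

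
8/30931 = 8/30931  =  0.00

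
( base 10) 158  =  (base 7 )314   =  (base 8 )236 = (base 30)58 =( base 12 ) 112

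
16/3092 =4/773 = 0.01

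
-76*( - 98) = 7448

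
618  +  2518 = 3136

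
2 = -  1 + 3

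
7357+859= 8216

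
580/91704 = 145/22926 = 0.01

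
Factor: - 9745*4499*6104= - 267616176520 = - 2^3 *5^1*7^1*11^1*109^1* 409^1 * 1949^1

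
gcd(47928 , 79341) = 3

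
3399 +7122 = 10521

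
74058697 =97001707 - 22943010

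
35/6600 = 7/1320 = 0.01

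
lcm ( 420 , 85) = 7140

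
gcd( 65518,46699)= 697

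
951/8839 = 951/8839 = 0.11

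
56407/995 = 56+687/995 = 56.69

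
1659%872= 787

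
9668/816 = 11 + 173/204 = 11.85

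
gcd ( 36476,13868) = 4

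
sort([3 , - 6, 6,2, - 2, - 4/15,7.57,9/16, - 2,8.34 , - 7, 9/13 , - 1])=[ - 7, - 6, - 2 ,-2,  -  1, - 4/15,9/16,9/13,2,  3,6, 7.57 , 8.34]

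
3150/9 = 350 = 350.00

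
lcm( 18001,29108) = 1368076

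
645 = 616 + 29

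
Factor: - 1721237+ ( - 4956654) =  - 11^1*607081^1 = - 6677891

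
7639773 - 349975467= - 342335694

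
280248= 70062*4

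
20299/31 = 654 +25/31 = 654.81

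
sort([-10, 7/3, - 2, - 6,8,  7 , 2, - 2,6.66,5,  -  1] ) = [ - 10, - 6, - 2,  -  2,  -  1, 2,7/3,5,6.66,7 , 8]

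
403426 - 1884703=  - 1481277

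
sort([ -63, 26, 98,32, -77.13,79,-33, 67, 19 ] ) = [ - 77.13,  -  63, - 33, 19, 26, 32,  67,79,98 ]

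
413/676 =413/676 =0.61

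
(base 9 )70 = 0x3f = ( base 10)63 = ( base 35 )1S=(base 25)2d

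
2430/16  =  1215/8  =  151.88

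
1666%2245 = 1666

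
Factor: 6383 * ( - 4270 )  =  -2^1* 5^1*7^1 * 13^1 * 61^1*491^1= - 27255410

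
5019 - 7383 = - 2364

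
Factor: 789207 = 3^1 * 503^1*523^1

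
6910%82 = 22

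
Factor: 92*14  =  1288=2^3*7^1*23^1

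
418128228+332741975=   750870203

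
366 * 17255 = 6315330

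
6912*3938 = 27219456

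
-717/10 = - 717/10 = -71.70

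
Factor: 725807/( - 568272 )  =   - 2^( - 4)*3^(-1 )*11839^(- 1 )*725807^1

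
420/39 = 140/13 = 10.77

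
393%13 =3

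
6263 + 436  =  6699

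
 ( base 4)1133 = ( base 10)95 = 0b1011111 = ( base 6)235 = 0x5f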